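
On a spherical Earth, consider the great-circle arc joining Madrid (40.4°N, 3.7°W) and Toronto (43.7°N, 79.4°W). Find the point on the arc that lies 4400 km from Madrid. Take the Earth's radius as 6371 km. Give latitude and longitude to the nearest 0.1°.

Convert each endpoint to a unit vector on the sphere (x = cos φ cos λ, y = cos φ sin λ, z = sin φ).
The central angle between the endpoints is δ = arccos(p₁·p₂) ≈ 0.947 rad (54.3°). The total great-circle distance is δ·R ≈ 0.947 × 6371 ≈ 6036 km, so the target fraction is f = 4400/6036 ≈ 0.729.
Interpolate at f ≈ 0.729 with slerp weights a = sin((1−f)δ)/sin δ ≈ 0.313, b = sin(fδ)/sin δ ≈ 0.785.
p = a·p₁ + b·p₂ ≈ (0.342, -0.573, 0.745); φ = arcsin(p_z) ≈ 48.14°, λ = atan2(p_y, p_x) ≈ -59.16°.

≈ 48.1°N, 59.2°W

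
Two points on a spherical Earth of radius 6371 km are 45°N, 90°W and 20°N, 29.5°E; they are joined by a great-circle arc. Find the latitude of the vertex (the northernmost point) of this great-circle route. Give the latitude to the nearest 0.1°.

The great circle lies in the plane with unit normal n̂ = (p₁ × p₂)/|p₁ × p₂|.
Here n̂_z ≈ +0.580; the vertex latitude is φ_max = arccos|n̂_z| ≈ 54.5°.
Check via Clairaut: cos φ_max = |cos φ₁| · sin C = cos(45.0°)·sin(55.2°) ≈ 0.580, again giving ≈ 54.5°.

≈ 54.5°N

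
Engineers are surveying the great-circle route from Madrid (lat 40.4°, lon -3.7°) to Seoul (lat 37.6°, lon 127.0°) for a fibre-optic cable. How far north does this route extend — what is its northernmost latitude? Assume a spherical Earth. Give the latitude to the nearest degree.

≈ 63°

The great circle lies in the plane with unit normal n̂ = (p₁ × p₂)/|p₁ × p₂|.
Here n̂_z ≈ +0.457; the vertex latitude is φ_max = arccos|n̂_z| ≈ 62.8°.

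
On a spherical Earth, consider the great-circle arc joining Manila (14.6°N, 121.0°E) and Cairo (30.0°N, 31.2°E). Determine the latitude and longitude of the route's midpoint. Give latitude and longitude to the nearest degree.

The haversine formula gives a central angle δ ≈ 1.441 rad (82.6°) between the endpoints.
Interpolate at f = 1/2 with slerp weights a = sin((1−f)δ)/sin δ ≈ 0.665, b = sin(fδ)/sin δ ≈ 0.665.
p = a·p₁ + b·p₂ ≈ (0.161, 0.851, 0.500); φ = arcsin(p_z) ≈ 30.03°, λ = atan2(p_y, p_x) ≈ 79.26°.

≈ 30°N, 79°E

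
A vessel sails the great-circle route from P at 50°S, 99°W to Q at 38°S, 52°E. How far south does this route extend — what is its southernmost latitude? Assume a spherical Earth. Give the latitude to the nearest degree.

≈ 76°S

The great circle lies in the plane with unit normal n̂ = (p₁ × p₂)/|p₁ × p₂|.
Here n̂_z ≈ +0.246; the vertex latitude is φ_max = arccos|n̂_z| ≈ 75.8°.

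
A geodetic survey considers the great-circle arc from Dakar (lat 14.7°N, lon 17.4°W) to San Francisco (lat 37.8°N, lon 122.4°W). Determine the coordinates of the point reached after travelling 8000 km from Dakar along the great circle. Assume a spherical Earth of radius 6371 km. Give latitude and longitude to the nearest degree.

≈ lat 42°N, lon 96°W

Convert each endpoint to a unit vector on the sphere (x = cos φ cos λ, y = cos φ sin λ, z = sin φ).
The central angle between the endpoints is δ = arccos(p₁·p₂) ≈ 1.613 rad (92.4°). The total great-circle distance is δ·R ≈ 1.613 × 6371 ≈ 10277 km, so the target fraction is f = 8000/10277 ≈ 0.778.
Interpolate at f ≈ 0.778 with slerp weights a = sin((1−f)δ)/sin δ ≈ 0.350, b = sin(fδ)/sin δ ≈ 0.952.
p = a·p₁ + b·p₂ ≈ (-0.080, -0.736, 0.672); φ = arcsin(p_z) ≈ 42.23°, λ = atan2(p_y, p_x) ≈ -96.18°.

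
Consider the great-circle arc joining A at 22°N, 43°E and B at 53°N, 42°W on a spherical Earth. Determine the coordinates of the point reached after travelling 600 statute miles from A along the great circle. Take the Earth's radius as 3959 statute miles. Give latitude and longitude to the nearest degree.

The haversine formula gives a central angle δ ≈ 1.216 rad (69.6°) between the endpoints. The total great-circle distance is δ·R ≈ 1.216 × 3959 ≈ 4812 mi, so the target fraction is f = 600/4812 ≈ 0.125.
Interpolate at f ≈ 0.125 with slerp weights a = sin((1−f)δ)/sin δ ≈ 0.933, b = sin(fδ)/sin δ ≈ 0.161.
p = a·p₁ + b·p₂ ≈ (0.704, 0.525, 0.478); φ = arcsin(p_z) ≈ 28.55°, λ = atan2(p_y, p_x) ≈ 36.69°.

≈ 29°N, 37°E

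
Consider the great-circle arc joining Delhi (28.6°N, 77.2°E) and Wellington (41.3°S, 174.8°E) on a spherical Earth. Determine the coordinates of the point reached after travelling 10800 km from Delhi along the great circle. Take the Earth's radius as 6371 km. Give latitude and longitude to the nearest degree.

The haversine formula gives a central angle δ ≈ 1.986 rad (113.8°) between the endpoints. The total great-circle distance is δ·R ≈ 1.986 × 6371 ≈ 12651 km, so the target fraction is f = 10800/12651 ≈ 0.854.
Interpolate at f ≈ 0.854 with slerp weights a = sin((1−f)δ)/sin δ ≈ 0.313, b = sin(fδ)/sin δ ≈ 1.084.
p = a·p₁ + b·p₂ ≈ (-0.750, 0.342, -0.566); φ = arcsin(p_z) ≈ -34.46°, λ = atan2(p_y, p_x) ≈ 155.50°.

≈ 34°S, 156°E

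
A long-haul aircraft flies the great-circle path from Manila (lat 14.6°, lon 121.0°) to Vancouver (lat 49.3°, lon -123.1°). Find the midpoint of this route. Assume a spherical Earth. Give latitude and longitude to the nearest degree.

≈ lat 48°, lon 162°

Convert each endpoint to a unit vector on the sphere (x = cos φ cos λ, y = cos φ sin λ, z = sin φ).
The central angle between the endpoints is δ = arccos(p₁·p₂) ≈ 1.655 rad (94.8°).
Interpolate at f = 1/2 with slerp weights a = sin((1−f)δ)/sin δ ≈ 0.739, b = sin(fδ)/sin δ ≈ 0.739.
p = a·p₁ + b·p₂ ≈ (-0.632, 0.209, 0.747); φ = arcsin(p_z) ≈ 48.29°, λ = atan2(p_y, p_x) ≈ 161.66°.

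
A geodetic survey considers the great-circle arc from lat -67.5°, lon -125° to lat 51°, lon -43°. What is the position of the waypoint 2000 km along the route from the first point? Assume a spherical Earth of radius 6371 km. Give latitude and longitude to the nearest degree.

Write both endpoints as unit vectors p₁, p₂ with components (cos φ cos λ, cos φ sin λ, sin φ).
The central angle between the endpoints is δ = arccos(p₁·p₂) ≈ 2.325 rad (133.2°). The total great-circle distance is δ·R ≈ 2.325 × 6371 ≈ 14811 km, so the target fraction is f = 2000/14811 ≈ 0.135.
Interpolate at f ≈ 0.135 with slerp weights a = sin((1−f)δ)/sin δ ≈ 1.241, b = sin(fδ)/sin δ ≈ 0.424.
p = a·p₁ + b·p₂ ≈ (-0.077, -0.571, -0.817); φ = arcsin(p_z) ≈ -54.83°, λ = atan2(p_y, p_x) ≈ -97.73°.

≈ lat -55°, lon -98°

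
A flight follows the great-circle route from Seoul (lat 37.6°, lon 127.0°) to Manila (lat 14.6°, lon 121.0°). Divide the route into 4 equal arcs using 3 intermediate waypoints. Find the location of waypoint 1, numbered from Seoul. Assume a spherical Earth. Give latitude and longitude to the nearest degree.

Write both endpoints as unit vectors p₁, p₂ with components (cos φ cos λ, cos φ sin λ, sin φ).
The central angle between the endpoints is δ = arccos(p₁·p₂) ≈ 0.412 rad (23.6°).
Interpolate at f = 1/4 with slerp weights a = sin((1−f)δ)/sin δ ≈ 0.759, b = sin(fδ)/sin δ ≈ 0.257.
p = a·p₁ + b·p₂ ≈ (-0.490, 0.694, 0.528); φ = arcsin(p_z) ≈ 31.88°, λ = atan2(p_y, p_x) ≈ 125.25°.

≈ lat 32°, lon 125°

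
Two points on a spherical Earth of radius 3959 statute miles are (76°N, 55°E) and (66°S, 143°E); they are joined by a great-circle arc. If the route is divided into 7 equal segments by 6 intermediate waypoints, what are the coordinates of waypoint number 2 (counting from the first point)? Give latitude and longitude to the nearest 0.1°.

Convert each endpoint to a unit vector on the sphere (x = cos φ cos λ, y = cos φ sin λ, z = sin φ).
The central angle between the endpoints is δ = arccos(p₁·p₂) ≈ 2.653 rad (152.0°).
Interpolate at f = 2/7 with slerp weights a = sin((1−f)δ)/sin δ ≈ 2.019, b = sin(fδ)/sin δ ≈ 1.464.
p = a·p₁ + b·p₂ ≈ (-0.196, 0.759, 0.621); φ = arcsin(p_z) ≈ 38.42°, λ = atan2(p_y, p_x) ≈ 104.45°.

≈ (38.4°N, 104.5°E)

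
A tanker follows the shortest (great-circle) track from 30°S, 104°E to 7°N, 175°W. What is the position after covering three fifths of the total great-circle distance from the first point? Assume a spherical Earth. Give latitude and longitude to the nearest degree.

Convert each endpoint to a unit vector on the sphere (x = cos φ cos λ, y = cos φ sin λ, z = sin φ).
The central angle between the endpoints is δ = arccos(p₁·p₂) ≈ 1.497 rad (85.8°).
Interpolate at f = 3/5 with slerp weights a = sin((1−f)δ)/sin δ ≈ 0.565, b = sin(fδ)/sin δ ≈ 0.784.
p = a·p₁ + b·p₂ ≈ (-0.894, 0.407, -0.187); φ = arcsin(p_z) ≈ -10.78°, λ = atan2(p_y, p_x) ≈ 155.52°.

≈ 11°S, 156°E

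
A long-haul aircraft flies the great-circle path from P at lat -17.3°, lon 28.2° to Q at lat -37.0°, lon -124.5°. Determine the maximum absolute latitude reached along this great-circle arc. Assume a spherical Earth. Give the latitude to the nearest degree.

The great circle lies in the plane with unit normal n̂ = (p₁ × p₂)/|p₁ × p₂|.
Here n̂_z ≈ -0.403; the vertex latitude is φ_max = arccos|n̂_z| ≈ 66.2°.
Check via Clairaut: cos φ_max = |cos φ₁| · sin C = cos(17.3°)·sin(155.0°) ≈ 0.403, again giving ≈ 66.2°.

≈ -66°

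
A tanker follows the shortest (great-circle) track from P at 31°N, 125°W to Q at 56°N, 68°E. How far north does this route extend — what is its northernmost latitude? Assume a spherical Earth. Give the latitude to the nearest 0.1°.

≈ 83.8°N

The great circle lies in the plane with unit normal n̂ = (p₁ × p₂)/|p₁ × p₂|.
Here n̂_z ≈ -0.108; the vertex latitude is φ_max = arccos|n̂_z| ≈ 83.8°.
Check via Clairaut: cos φ_max = |cos φ₁| · sin C = cos(31.0°)·sin(7.2°) ≈ 0.108, again giving ≈ 83.8°.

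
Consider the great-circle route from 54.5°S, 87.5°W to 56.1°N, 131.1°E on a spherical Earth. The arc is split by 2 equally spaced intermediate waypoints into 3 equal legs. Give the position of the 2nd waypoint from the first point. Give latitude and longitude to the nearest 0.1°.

≈ 24.2°N, 170.3°W

Convert each endpoint to a unit vector on the sphere (x = cos φ cos λ, y = cos φ sin λ, z = sin φ).
The central angle between the endpoints is δ = arccos(p₁·p₂) ≈ 2.762 rad (158.3°).
Interpolate at f = 2/3 with slerp weights a = sin((1−f)δ)/sin δ ≈ 2.149, b = sin(fδ)/sin δ ≈ 2.601.
p = a·p₁ + b·p₂ ≈ (-0.899, -0.153, 0.410); φ = arcsin(p_z) ≈ 24.18°, λ = atan2(p_y, p_x) ≈ -170.32°.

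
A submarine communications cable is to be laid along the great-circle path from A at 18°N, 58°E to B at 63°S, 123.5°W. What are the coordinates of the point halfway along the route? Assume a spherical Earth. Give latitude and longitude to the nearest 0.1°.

From cos δ = sin φ₁ sin φ₂ + cos φ₁ cos φ₂ cos Δλ, the central angle is δ ≈ 2.356 rad (135.0°).
Interpolate at f = 1/2 with slerp weights a = sin((1−f)δ)/sin δ ≈ 1.306, b = sin(fδ)/sin δ ≈ 1.306.
p = a·p₁ + b·p₂ ≈ (0.331, 0.559, -0.760); φ = arcsin(p_z) ≈ -49.48°, λ = atan2(p_y, p_x) ≈ 59.37°.

≈ 49.5°S, 59.4°E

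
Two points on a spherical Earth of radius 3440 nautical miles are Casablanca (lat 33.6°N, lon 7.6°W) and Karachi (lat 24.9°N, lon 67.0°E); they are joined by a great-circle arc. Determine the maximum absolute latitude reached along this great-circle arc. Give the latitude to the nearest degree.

The great circle lies in the plane with unit normal n̂ = (p₁ × p₂)/|p₁ × p₂|.
Here n̂_z ≈ +0.808; the vertex latitude is φ_max = arccos|n̂_z| ≈ 36.1°.
Check via Clairaut: cos φ_max = |cos φ₁| · sin C = cos(33.6°)·sin(76.0°) ≈ 0.808, again giving ≈ 36.1°.

≈ 36°N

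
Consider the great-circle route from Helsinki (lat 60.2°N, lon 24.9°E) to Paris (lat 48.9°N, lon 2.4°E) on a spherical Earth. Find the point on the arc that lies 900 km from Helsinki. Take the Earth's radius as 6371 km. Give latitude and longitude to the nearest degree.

≈ lat 55°N, lon 13°E

Write both endpoints as unit vectors p₁, p₂ with components (cos φ cos λ, cos φ sin λ, sin φ).
The central angle between the endpoints is δ = arccos(p₁·p₂) ≈ 0.299 rad (17.1°). The total great-circle distance is δ·R ≈ 0.299 × 6371 ≈ 1902 km, so the target fraction is f = 900/1902 ≈ 0.473.
Interpolate at f ≈ 0.473 with slerp weights a = sin((1−f)δ)/sin δ ≈ 0.533, b = sin(fδ)/sin δ ≈ 0.479.
p = a·p₁ + b·p₂ ≈ (0.554, 0.125, 0.823); φ = arcsin(p_z) ≈ 55.37°, λ = atan2(p_y, p_x) ≈ 12.67°.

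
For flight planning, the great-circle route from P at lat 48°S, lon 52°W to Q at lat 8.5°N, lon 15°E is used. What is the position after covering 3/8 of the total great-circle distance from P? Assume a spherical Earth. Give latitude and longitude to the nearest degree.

≈ lat 30°S, lon 19°W

Convert each endpoint to a unit vector on the sphere (x = cos φ cos λ, y = cos φ sin λ, z = sin φ).
The central angle between the endpoints is δ = arccos(p₁·p₂) ≈ 1.422 rad (81.4°).
Interpolate at f = 3/8 with slerp weights a = sin((1−f)δ)/sin δ ≈ 0.785, b = sin(fδ)/sin δ ≈ 0.514.
p = a·p₁ + b·p₂ ≈ (0.814, -0.282, -0.507); φ = arcsin(p_z) ≈ -30.48°, λ = atan2(p_y, p_x) ≈ -19.12°.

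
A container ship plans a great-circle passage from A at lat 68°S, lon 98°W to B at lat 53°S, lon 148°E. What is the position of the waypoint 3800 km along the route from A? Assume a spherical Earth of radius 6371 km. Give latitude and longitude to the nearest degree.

Convert each endpoint to a unit vector on the sphere (x = cos φ cos λ, y = cos φ sin λ, z = sin φ).
The central angle between the endpoints is δ = arccos(p₁·p₂) ≈ 0.865 rad (49.5°). The total great-circle distance is δ·R ≈ 0.865 × 6371 ≈ 5510 km, so the target fraction is f = 3800/5510 ≈ 0.690.
Interpolate at f ≈ 0.690 with slerp weights a = sin((1−f)δ)/sin δ ≈ 0.348, b = sin(fδ)/sin δ ≈ 0.738.
p = a·p₁ + b·p₂ ≈ (-0.395, 0.106, -0.913); φ = arcsin(p_z) ≈ -65.86°, λ = atan2(p_y, p_x) ≈ 164.95°.

≈ lat 66°S, lon 165°E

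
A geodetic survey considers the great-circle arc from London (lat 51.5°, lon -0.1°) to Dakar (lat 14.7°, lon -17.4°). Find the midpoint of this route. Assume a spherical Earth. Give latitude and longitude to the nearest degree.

Write both endpoints as unit vectors p₁, p₂ with components (cos φ cos λ, cos φ sin λ, sin φ).
The central angle between the endpoints is δ = arccos(p₁·p₂) ≈ 0.686 rad (39.3°).
Interpolate at f = 1/2 with slerp weights a = sin((1−f)δ)/sin δ ≈ 0.531, b = sin(fδ)/sin δ ≈ 0.531.
p = a·p₁ + b·p₂ ≈ (0.821, -0.154, 0.550); φ = arcsin(p_z) ≈ 33.39°, λ = atan2(p_y, p_x) ≈ -10.64°.

≈ lat 33°, lon -11°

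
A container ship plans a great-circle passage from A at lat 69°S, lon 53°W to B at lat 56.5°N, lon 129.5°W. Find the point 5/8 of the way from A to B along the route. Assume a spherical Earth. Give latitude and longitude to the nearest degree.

≈ lat 9°N, lon 106°W

The haversine formula gives a central angle δ ≈ 2.393 rad (137.1°) between the endpoints.
Interpolate at f = 5/8 with slerp weights a = sin((1−f)δ)/sin δ ≈ 1.148, b = sin(fδ)/sin δ ≈ 1.464.
p = a·p₁ + b·p₂ ≈ (-0.267, -0.952, 0.150); φ = arcsin(p_z) ≈ 8.60°, λ = atan2(p_y, p_x) ≈ -105.64°.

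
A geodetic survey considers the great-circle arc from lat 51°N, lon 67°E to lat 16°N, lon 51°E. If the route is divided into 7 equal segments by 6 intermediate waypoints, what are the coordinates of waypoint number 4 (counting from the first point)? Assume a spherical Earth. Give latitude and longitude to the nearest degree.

Convert each endpoint to a unit vector on the sphere (x = cos φ cos λ, y = cos φ sin λ, z = sin φ).
The central angle between the endpoints is δ = arccos(p₁·p₂) ≈ 0.651 rad (37.3°).
Interpolate at f = 4/7 with slerp weights a = sin((1−f)δ)/sin δ ≈ 0.454, b = sin(fδ)/sin δ ≈ 0.600.
p = a·p₁ + b·p₂ ≈ (0.475, 0.711, 0.518); φ = arcsin(p_z) ≈ 31.23°, λ = atan2(p_y, p_x) ≈ 56.29°.

≈ lat 31°N, lon 56°E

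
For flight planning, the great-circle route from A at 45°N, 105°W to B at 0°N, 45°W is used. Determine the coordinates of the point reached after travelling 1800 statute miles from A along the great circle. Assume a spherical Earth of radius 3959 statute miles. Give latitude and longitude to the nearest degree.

Write both endpoints as unit vectors p₁, p₂ with components (cos φ cos λ, cos φ sin λ, sin φ).
The central angle between the endpoints is δ = arccos(p₁·p₂) ≈ 1.209 rad (69.3°). The total great-circle distance is δ·R ≈ 1.209 × 3959 ≈ 4788 mi, so the target fraction is f = 1800/4788 ≈ 0.376.
Interpolate at f ≈ 0.376 with slerp weights a = sin((1−f)δ)/sin δ ≈ 0.732, b = sin(fδ)/sin δ ≈ 0.469.
p = a·p₁ + b·p₂ ≈ (0.198, -0.832, 0.518); φ = arcsin(p_z) ≈ 31.19°, λ = atan2(p_y, p_x) ≈ -76.62°.

≈ 31°N, 77°W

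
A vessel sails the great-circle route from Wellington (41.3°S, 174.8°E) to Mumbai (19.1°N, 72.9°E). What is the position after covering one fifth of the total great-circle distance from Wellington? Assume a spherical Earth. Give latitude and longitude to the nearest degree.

Convert each endpoint to a unit vector on the sphere (x = cos φ cos λ, y = cos φ sin λ, z = sin φ).
The central angle between the endpoints is δ = arccos(p₁·p₂) ≈ 1.942 rad (111.2°).
Interpolate at f = 1/5 with slerp weights a = sin((1−f)δ)/sin δ ≈ 1.073, b = sin(fδ)/sin δ ≈ 0.406.
p = a·p₁ + b·p₂ ≈ (-0.690, 0.440, -0.575); φ = arcsin(p_z) ≈ -35.11°, λ = atan2(p_y, p_x) ≈ 147.47°.

≈ 35°S, 147°E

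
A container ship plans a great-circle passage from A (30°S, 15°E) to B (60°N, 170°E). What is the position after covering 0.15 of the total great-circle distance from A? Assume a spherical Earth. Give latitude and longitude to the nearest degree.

Write both endpoints as unit vectors p₁, p₂ with components (cos φ cos λ, cos φ sin λ, sin φ).
The central angle between the endpoints is δ = arccos(p₁·p₂) ≈ 2.542 rad (145.6°).
Interpolate at f = 0.15 with slerp weights a = sin((1−f)δ)/sin δ ≈ 1.472, b = sin(fδ)/sin δ ≈ 0.659.
p = a·p₁ + b·p₂ ≈ (0.907, 0.387, -0.165); φ = arcsin(p_z) ≈ -9.51°, λ = atan2(p_y, p_x) ≈ 23.12°.

≈ (10°S, 23°E)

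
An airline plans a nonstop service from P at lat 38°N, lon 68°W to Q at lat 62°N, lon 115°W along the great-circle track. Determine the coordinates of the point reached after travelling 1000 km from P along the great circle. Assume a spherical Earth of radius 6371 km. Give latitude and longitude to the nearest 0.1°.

From cos δ = sin φ₁ sin φ₂ + cos φ₁ cos φ₂ cos Δλ, the central angle is δ ≈ 0.650 rad (37.3°). The total great-circle distance is δ·R ≈ 0.650 × 6371 ≈ 4143 km, so the target fraction is f = 1000/4143 ≈ 0.241.
Interpolate at f ≈ 0.241 with slerp weights a = sin((1−f)δ)/sin δ ≈ 0.782, b = sin(fδ)/sin δ ≈ 0.258.
p = a·p₁ + b·p₂ ≈ (0.180, -0.681, 0.710); φ = arcsin(p_z) ≈ 45.20°, λ = atan2(p_y, p_x) ≈ -75.23°.

≈ lat 45.2°N, lon 75.2°W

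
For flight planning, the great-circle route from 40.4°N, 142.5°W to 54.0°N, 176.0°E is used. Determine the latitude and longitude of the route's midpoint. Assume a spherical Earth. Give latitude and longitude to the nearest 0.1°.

The haversine formula gives a central angle δ ≈ 0.536 rad (30.7°) between the endpoints.
Interpolate at f = 1/2 with slerp weights a = sin((1−f)δ)/sin δ ≈ 0.519, b = sin(fδ)/sin δ ≈ 0.519.
p = a·p₁ + b·p₂ ≈ (-0.617, -0.219, 0.756); φ = arcsin(p_z) ≈ 49.08°, λ = atan2(p_y, p_x) ≈ -160.46°.

≈ 49.1°N, 160.5°W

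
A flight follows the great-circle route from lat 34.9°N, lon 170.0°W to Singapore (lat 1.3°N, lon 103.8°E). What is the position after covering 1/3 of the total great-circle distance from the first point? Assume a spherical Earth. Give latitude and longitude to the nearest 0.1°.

Convert each endpoint to a unit vector on the sphere (x = cos φ cos λ, y = cos φ sin λ, z = sin φ).
The central angle between the endpoints is δ = arccos(p₁·p₂) ≈ 1.503 rad (86.1°).
Interpolate at f = 1/3 with slerp weights a = sin((1−f)δ)/sin δ ≈ 0.845, b = sin(fδ)/sin δ ≈ 0.482.
p = a·p₁ + b·p₂ ≈ (-0.797, 0.347, 0.494); φ = arcsin(p_z) ≈ 29.61°, λ = atan2(p_y, p_x) ≈ 156.46°.

≈ lat 29.6°N, lon 156.5°E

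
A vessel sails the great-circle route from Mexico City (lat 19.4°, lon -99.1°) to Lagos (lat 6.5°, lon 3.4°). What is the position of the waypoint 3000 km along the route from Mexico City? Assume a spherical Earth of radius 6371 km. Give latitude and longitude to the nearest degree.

≈ lat 22°, lon -70°

From cos δ = sin φ₁ sin φ₂ + cos φ₁ cos φ₂ cos Δλ, the central angle is δ ≈ 1.737 rad (99.5°). The total great-circle distance is δ·R ≈ 1.737 × 6371 ≈ 11065 km, so the target fraction is f = 3000/11065 ≈ 0.271.
Interpolate at f ≈ 0.271 with slerp weights a = sin((1−f)δ)/sin δ ≈ 0.967, b = sin(fδ)/sin δ ≈ 0.460.
p = a·p₁ + b·p₂ ≈ (0.312, -0.874, 0.373); φ = arcsin(p_z) ≈ 21.92°, λ = atan2(p_y, p_x) ≈ -70.35°.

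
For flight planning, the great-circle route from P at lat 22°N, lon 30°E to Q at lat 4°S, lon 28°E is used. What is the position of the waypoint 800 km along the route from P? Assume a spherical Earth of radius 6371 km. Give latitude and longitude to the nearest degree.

≈ lat 15°N, lon 29°E

Convert each endpoint to a unit vector on the sphere (x = cos φ cos λ, y = cos φ sin λ, z = sin φ).
The central angle between the endpoints is δ = arccos(p₁·p₂) ≈ 0.455 rad (26.1°). The total great-circle distance is δ·R ≈ 0.455 × 6371 ≈ 2899 km, so the target fraction is f = 800/2899 ≈ 0.276.
Interpolate at f ≈ 0.276 with slerp weights a = sin((1−f)δ)/sin δ ≈ 0.736, b = sin(fδ)/sin δ ≈ 0.285.
p = a·p₁ + b·p₂ ≈ (0.842, 0.475, 0.256); φ = arcsin(p_z) ≈ 14.83°, λ = atan2(p_y, p_x) ≈ 29.41°.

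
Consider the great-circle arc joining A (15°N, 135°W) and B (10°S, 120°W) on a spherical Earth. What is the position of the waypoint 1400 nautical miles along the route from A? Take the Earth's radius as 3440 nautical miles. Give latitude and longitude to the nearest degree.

≈ (5°S, 123°W)

From cos δ = sin φ₁ sin φ₂ + cos φ₁ cos φ₂ cos Δλ, the central angle is δ ≈ 0.508 rad (29.1°). The total great-circle distance is δ·R ≈ 0.508 × 3440 ≈ 1746 nmi, so the target fraction is f = 1400/1746 ≈ 0.802.
Interpolate at f ≈ 0.802 with slerp weights a = sin((1−f)δ)/sin δ ≈ 0.207, b = sin(fδ)/sin δ ≈ 0.814.
p = a·p₁ + b·p₂ ≈ (-0.542, -0.836, -0.088); φ = arcsin(p_z) ≈ -5.04°, λ = atan2(p_y, p_x) ≈ -122.97°.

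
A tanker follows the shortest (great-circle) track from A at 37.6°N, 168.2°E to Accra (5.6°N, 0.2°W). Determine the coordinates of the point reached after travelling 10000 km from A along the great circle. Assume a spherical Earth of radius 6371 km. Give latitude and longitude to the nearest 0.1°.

Convert each endpoint to a unit vector on the sphere (x = cos φ cos λ, y = cos φ sin λ, z = sin φ).
The central angle between the endpoints is δ = arccos(p₁·p₂) ≈ 2.364 rad (135.5°). The total great-circle distance is δ·R ≈ 2.364 × 6371 ≈ 15063 km, so the target fraction is f = 10000/15063 ≈ 0.664.
Interpolate at f ≈ 0.664 with slerp weights a = sin((1−f)δ)/sin δ ≈ 1.018, b = sin(fδ)/sin δ ≈ 1.426.
p = a·p₁ + b·p₂ ≈ (0.630, 0.160, 0.760); φ = arcsin(p_z) ≈ 49.47°, λ = atan2(p_y, p_x) ≈ 14.25°.

≈ 49.5°N, 14.2°E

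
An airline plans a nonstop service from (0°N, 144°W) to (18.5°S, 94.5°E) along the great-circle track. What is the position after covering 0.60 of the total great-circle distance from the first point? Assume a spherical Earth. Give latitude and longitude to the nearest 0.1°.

≈ (20.3°S, 145.4°E)

From cos δ = sin φ₁ sin φ₂ + cos φ₁ cos φ₂ cos Δλ, the central angle is δ ≈ 2.089 rad (119.7°).
Interpolate at f = 0.60 with slerp weights a = sin((1−f)δ)/sin δ ≈ 0.854, b = sin(fδ)/sin δ ≈ 1.094.
p = a·p₁ + b·p₂ ≈ (-0.772, 0.532, -0.347); φ = arcsin(p_z) ≈ -20.31°, λ = atan2(p_y, p_x) ≈ 145.43°.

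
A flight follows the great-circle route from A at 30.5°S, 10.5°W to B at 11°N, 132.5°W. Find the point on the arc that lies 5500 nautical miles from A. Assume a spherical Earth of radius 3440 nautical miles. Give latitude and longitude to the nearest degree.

Write both endpoints as unit vectors p₁, p₂ with components (cos φ cos λ, cos φ sin λ, sin φ).
The central angle between the endpoints is δ = arccos(p₁·p₂) ≈ 2.147 rad (123.0°). The total great-circle distance is δ·R ≈ 2.147 × 3440 ≈ 7387 nmi, so the target fraction is f = 5500/7387 ≈ 0.745.
Interpolate at f ≈ 0.745 with slerp weights a = sin((1−f)δ)/sin δ ≈ 0.622, b = sin(fδ)/sin δ ≈ 1.192.
p = a·p₁ + b·p₂ ≈ (-0.264, -0.961, -0.088); φ = arcsin(p_z) ≈ -5.05°, λ = atan2(p_y, p_x) ≈ -105.36°.

≈ 5°S, 105°W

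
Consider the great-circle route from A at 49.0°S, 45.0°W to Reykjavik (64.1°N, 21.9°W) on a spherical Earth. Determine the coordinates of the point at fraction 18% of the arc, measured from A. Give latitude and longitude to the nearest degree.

≈ 29°S, 41°W

Write both endpoints as unit vectors p₁, p₂ with components (cos φ cos λ, cos φ sin λ, sin φ).
The central angle between the endpoints is δ = arccos(p₁·p₂) ≈ 1.999 rad (114.5°).
Interpolate at f = 0.18 with slerp weights a = sin((1−f)δ)/sin δ ≈ 1.097, b = sin(fδ)/sin δ ≈ 0.387.
p = a·p₁ + b·p₂ ≈ (0.666, -0.572, -0.479); φ = arcsin(p_z) ≈ -28.65°, λ = atan2(p_y, p_x) ≈ -40.66°.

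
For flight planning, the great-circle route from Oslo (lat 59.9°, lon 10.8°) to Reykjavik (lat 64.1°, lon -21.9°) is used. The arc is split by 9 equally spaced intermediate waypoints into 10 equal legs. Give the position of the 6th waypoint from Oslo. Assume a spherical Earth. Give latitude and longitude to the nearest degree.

From cos δ = sin φ₁ sin φ₂ + cos φ₁ cos φ₂ cos Δλ, the central angle is δ ≈ 0.274 rad (15.7°).
Interpolate at f = 6/10 with slerp weights a = sin((1−f)δ)/sin δ ≈ 0.404, b = sin(fδ)/sin δ ≈ 0.605.
p = a·p₁ + b·p₂ ≈ (0.444, -0.061, 0.894); φ = arcsin(p_z) ≈ 63.36°, λ = atan2(p_y, p_x) ≈ -7.76°.

≈ lat 63°, lon -8°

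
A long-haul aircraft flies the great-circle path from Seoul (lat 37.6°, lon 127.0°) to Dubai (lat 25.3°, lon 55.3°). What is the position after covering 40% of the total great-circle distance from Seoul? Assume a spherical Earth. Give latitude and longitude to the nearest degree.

≈ lat 38°, lon 96°

Convert each endpoint to a unit vector on the sphere (x = cos φ cos λ, y = cos φ sin λ, z = sin φ).
The central angle between the endpoints is δ = arccos(p₁·p₂) ≈ 1.064 rad (60.9°).
Interpolate at f = 0.40 with slerp weights a = sin((1−f)δ)/sin δ ≈ 0.682, b = sin(fδ)/sin δ ≈ 0.472.
p = a·p₁ + b·p₂ ≈ (-0.082, 0.782, 0.618); φ = arcsin(p_z) ≈ 38.14°, λ = atan2(p_y, p_x) ≈ 95.98°.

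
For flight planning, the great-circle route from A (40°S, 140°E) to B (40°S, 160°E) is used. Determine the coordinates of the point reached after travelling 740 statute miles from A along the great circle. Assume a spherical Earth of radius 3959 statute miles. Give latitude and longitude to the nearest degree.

Write both endpoints as unit vectors p₁, p₂ with components (cos φ cos λ, cos φ sin λ, sin φ).
The central angle between the endpoints is δ = arccos(p₁·p₂) ≈ 0.267 rad (15.3°). The total great-circle distance is δ·R ≈ 0.267 × 3959 ≈ 1056 mi, so the target fraction is f = 740/1056 ≈ 0.700.
Interpolate at f ≈ 0.700 with slerp weights a = sin((1−f)δ)/sin δ ≈ 0.303, b = sin(fδ)/sin δ ≈ 0.705.
p = a·p₁ + b·p₂ ≈ (-0.685, 0.334, -0.648); φ = arcsin(p_z) ≈ -40.36°, λ = atan2(p_y, p_x) ≈ 154.02°.

≈ (40°S, 154°E)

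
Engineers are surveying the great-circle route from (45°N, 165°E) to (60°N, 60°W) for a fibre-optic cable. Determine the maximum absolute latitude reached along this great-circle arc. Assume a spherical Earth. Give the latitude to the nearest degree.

≈ 74°N

The great circle lies in the plane with unit normal n̂ = (p₁ × p₂)/|p₁ × p₂|.
Here n̂_z ≈ +0.268; the vertex latitude is φ_max = arccos|n̂_z| ≈ 74.4°.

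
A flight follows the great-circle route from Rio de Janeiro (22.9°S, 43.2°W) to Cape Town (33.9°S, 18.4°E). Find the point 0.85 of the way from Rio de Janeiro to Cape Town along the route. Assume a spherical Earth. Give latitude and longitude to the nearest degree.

The haversine formula gives a central angle δ ≈ 0.951 rad (54.5°) between the endpoints.
Interpolate at f = 0.85 with slerp weights a = sin((1−f)δ)/sin δ ≈ 0.175, b = sin(fδ)/sin δ ≈ 0.888.
p = a·p₁ + b·p₂ ≈ (0.817, 0.123, -0.563); φ = arcsin(p_z) ≈ -34.30°, λ = atan2(p_y, p_x) ≈ 8.54°.

≈ 34°S, 9°E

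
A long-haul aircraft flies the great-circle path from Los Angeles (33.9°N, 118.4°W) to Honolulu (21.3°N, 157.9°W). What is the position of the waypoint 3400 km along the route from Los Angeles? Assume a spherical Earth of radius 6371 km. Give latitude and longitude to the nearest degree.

≈ 24°N, 152°W

Write both endpoints as unit vectors p₁, p₂ with components (cos φ cos λ, cos φ sin λ, sin φ).
The central angle between the endpoints is δ = arccos(p₁·p₂) ≈ 0.645 rad (36.9°). The total great-circle distance is δ·R ≈ 0.645 × 6371 ≈ 4107 km, so the target fraction is f = 3400/4107 ≈ 0.828.
Interpolate at f ≈ 0.828 with slerp weights a = sin((1−f)δ)/sin δ ≈ 0.184, b = sin(fδ)/sin δ ≈ 0.847.
p = a·p₁ + b·p₂ ≈ (-0.804, -0.431, 0.410); φ = arcsin(p_z) ≈ 24.22°, λ = atan2(p_y, p_x) ≈ -151.77°.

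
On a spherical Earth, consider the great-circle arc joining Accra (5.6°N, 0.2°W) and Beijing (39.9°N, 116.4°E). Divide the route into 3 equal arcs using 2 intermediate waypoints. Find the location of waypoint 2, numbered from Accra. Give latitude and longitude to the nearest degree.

Write both endpoints as unit vectors p₁, p₂ with components (cos φ cos λ, cos φ sin λ, sin φ).
The central angle between the endpoints is δ = arccos(p₁·p₂) ≈ 1.854 rad (106.2°).
Interpolate at f = 2/3 with slerp weights a = sin((1−f)δ)/sin δ ≈ 0.603, b = sin(fδ)/sin δ ≈ 0.984.
p = a·p₁ + b·p₂ ≈ (0.265, 0.674, 0.690); φ = arcsin(p_z) ≈ 43.61°, λ = atan2(p_y, p_x) ≈ 68.53°.

≈ 44°N, 69°E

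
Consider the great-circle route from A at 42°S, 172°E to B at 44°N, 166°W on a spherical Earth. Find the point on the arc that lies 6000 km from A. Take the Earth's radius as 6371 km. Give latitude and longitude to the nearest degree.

Convert each endpoint to a unit vector on the sphere (x = cos φ cos λ, y = cos φ sin λ, z = sin φ).
The central angle between the endpoints is δ = arccos(p₁·p₂) ≈ 1.540 rad (88.2°). The total great-circle distance is δ·R ≈ 1.540 × 6371 ≈ 9811 km, so the target fraction is f = 6000/9811 ≈ 0.612.
Interpolate at f ≈ 0.612 with slerp weights a = sin((1−f)δ)/sin δ ≈ 0.563, b = sin(fδ)/sin δ ≈ 0.809.
p = a·p₁ + b·p₂ ≈ (-0.979, -0.083, 0.185); φ = arcsin(p_z) ≈ 10.66°, λ = atan2(p_y, p_x) ≈ -175.18°.

≈ 11°N, 175°W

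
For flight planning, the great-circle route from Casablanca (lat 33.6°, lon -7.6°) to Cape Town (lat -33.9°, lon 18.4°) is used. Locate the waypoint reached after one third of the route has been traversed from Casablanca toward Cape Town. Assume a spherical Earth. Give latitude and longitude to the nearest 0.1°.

≈ lat 11.2°, lon 1.5°

The haversine formula gives a central angle δ ≈ 1.253 rad (71.8°) between the endpoints.
Interpolate at f = 1/3 with slerp weights a = sin((1−f)δ)/sin δ ≈ 0.781, b = sin(fδ)/sin δ ≈ 0.427.
p = a·p₁ + b·p₂ ≈ (0.981, 0.026, 0.194); φ = arcsin(p_z) ≈ 11.18°, λ = atan2(p_y, p_x) ≈ 1.51°.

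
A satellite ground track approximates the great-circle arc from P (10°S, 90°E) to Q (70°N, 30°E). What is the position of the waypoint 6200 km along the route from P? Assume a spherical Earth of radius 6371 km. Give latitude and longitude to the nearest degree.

≈ (43°N, 70°E)

From cos δ = sin φ₁ sin φ₂ + cos φ₁ cos φ₂ cos Δλ, the central angle is δ ≈ 1.566 rad (89.7°). The total great-circle distance is δ·R ≈ 1.566 × 6371 ≈ 9974 km, so the target fraction is f = 6200/9974 ≈ 0.622.
Interpolate at f ≈ 0.622 with slerp weights a = sin((1−f)δ)/sin δ ≈ 0.558, b = sin(fδ)/sin δ ≈ 0.827.
p = a·p₁ + b·p₂ ≈ (0.245, 0.691, 0.680); φ = arcsin(p_z) ≈ 42.83°, λ = atan2(p_y, p_x) ≈ 70.49°.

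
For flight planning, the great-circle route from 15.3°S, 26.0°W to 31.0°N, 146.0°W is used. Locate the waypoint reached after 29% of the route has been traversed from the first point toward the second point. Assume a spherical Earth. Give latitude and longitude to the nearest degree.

≈ 3°N, 57°W

The haversine formula gives a central angle δ ≈ 2.152 rad (123.3°) between the endpoints.
Interpolate at f = 0.29 with slerp weights a = sin((1−f)δ)/sin δ ≈ 1.196, b = sin(fδ)/sin δ ≈ 0.699.
p = a·p₁ + b·p₂ ≈ (0.540, -0.841, 0.045); φ = arcsin(p_z) ≈ 2.56°, λ = atan2(p_y, p_x) ≈ -57.31°.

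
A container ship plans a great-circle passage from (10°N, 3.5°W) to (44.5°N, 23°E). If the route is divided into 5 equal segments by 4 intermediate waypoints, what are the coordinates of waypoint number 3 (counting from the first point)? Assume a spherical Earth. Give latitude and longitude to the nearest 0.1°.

≈ (31.3°N, 10.2°E)

Convert each endpoint to a unit vector on the sphere (x = cos φ cos λ, y = cos φ sin λ, z = sin φ).
The central angle between the endpoints is δ = arccos(p₁·p₂) ≈ 0.722 rad (41.4°).
Interpolate at f = 3/5 with slerp weights a = sin((1−f)δ)/sin δ ≈ 0.431, b = sin(fδ)/sin δ ≈ 0.635.
p = a·p₁ + b·p₂ ≈ (0.841, 0.151, 0.520); φ = arcsin(p_z) ≈ 31.34°, λ = atan2(p_y, p_x) ≈ 10.19°.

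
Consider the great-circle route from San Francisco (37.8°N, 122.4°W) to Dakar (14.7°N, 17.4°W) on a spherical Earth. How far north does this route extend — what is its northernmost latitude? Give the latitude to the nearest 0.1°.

≈ 42.4°N

The great circle lies in the plane with unit normal n̂ = (p₁ × p₂)/|p₁ × p₂|.
Here n̂_z ≈ +0.739; the vertex latitude is φ_max = arccos|n̂_z| ≈ 42.4°.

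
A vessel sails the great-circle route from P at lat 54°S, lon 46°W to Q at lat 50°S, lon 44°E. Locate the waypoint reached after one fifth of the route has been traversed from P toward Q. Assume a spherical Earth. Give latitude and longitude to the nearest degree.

≈ lat 59°S, lon 29°W

Write both endpoints as unit vectors p₁, p₂ with components (cos φ cos λ, cos φ sin λ, sin φ).
The central angle between the endpoints is δ = arccos(p₁·p₂) ≈ 0.902 rad (51.7°).
Interpolate at f = 1/5 with slerp weights a = sin((1−f)δ)/sin δ ≈ 0.842, b = sin(fδ)/sin δ ≈ 0.229.
p = a·p₁ + b·p₂ ≈ (0.450, -0.254, -0.856); φ = arcsin(p_z) ≈ -58.92°, λ = atan2(p_y, p_x) ≈ -29.46°.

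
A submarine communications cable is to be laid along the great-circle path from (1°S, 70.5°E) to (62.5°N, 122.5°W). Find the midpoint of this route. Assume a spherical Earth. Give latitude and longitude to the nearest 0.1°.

≈ (57.2°N, 81.2°E)

Convert each endpoint to a unit vector on the sphere (x = cos φ cos λ, y = cos φ sin λ, z = sin φ).
The central angle between the endpoints is δ = arccos(p₁·p₂) ≈ 2.055 rad (117.7°).
Interpolate at f = 1/2 with slerp weights a = sin((1−f)δ)/sin δ ≈ 0.967, b = sin(fδ)/sin δ ≈ 0.967.
p = a·p₁ + b·p₂ ≈ (0.083, 0.535, 0.841); φ = arcsin(p_z) ≈ 57.23°, λ = atan2(p_y, p_x) ≈ 81.20°.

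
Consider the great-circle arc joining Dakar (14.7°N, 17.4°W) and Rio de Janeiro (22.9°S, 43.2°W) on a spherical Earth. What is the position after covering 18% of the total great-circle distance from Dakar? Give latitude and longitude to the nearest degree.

≈ 8°N, 22°W

From cos δ = sin φ₁ sin φ₂ + cos φ₁ cos φ₂ cos Δλ, the central angle is δ ≈ 0.791 rad (45.3°).
Interpolate at f = 0.18 with slerp weights a = sin((1−f)δ)/sin δ ≈ 0.850, b = sin(fδ)/sin δ ≈ 0.200.
p = a·p₁ + b·p₂ ≈ (0.918, -0.372, 0.138); φ = arcsin(p_z) ≈ 7.93°, λ = atan2(p_y, p_x) ≈ -22.03°.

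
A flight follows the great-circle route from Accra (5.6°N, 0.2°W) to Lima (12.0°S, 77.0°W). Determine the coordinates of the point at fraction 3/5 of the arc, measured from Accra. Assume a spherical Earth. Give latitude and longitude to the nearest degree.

The haversine formula gives a central angle δ ≈ 1.367 rad (78.3°) between the endpoints.
Interpolate at f = 3/5 with slerp weights a = sin((1−f)δ)/sin δ ≈ 0.531, b = sin(fδ)/sin δ ≈ 0.747.
p = a·p₁ + b·p₂ ≈ (0.693, -0.714, -0.103); φ = arcsin(p_z) ≈ -5.94°, λ = atan2(p_y, p_x) ≈ -45.85°.

≈ 6°S, 46°W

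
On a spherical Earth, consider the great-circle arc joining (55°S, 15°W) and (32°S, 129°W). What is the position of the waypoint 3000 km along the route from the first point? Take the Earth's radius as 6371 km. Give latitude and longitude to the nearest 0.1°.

Write both endpoints as unit vectors p₁, p₂ with components (cos φ cos λ, cos φ sin λ, sin φ).
The central angle between the endpoints is δ = arccos(p₁·p₂) ≈ 1.332 rad (76.3°). The total great-circle distance is δ·R ≈ 1.332 × 6371 ≈ 8488 km, so the target fraction is f = 3000/8488 ≈ 0.353.
Interpolate at f ≈ 0.353 with slerp weights a = sin((1−f)δ)/sin δ ≈ 0.781, b = sin(fδ)/sin δ ≈ 0.467.
p = a·p₁ + b·p₂ ≈ (0.183, -0.424, -0.887); φ = arcsin(p_z) ≈ -62.51°, λ = atan2(p_y, p_x) ≈ -66.59°.

≈ (62.5°S, 66.6°W)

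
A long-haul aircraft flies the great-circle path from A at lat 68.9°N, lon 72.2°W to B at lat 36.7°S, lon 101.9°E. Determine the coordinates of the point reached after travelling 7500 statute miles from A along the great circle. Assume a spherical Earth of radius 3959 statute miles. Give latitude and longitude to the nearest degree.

≈ lat 2°N, lon 99°E

Convert each endpoint to a unit vector on the sphere (x = cos φ cos λ, y = cos φ sin λ, z = sin φ).
The central angle between the endpoints is δ = arccos(p₁·p₂) ≈ 2.577 rad (147.6°). The total great-circle distance is δ·R ≈ 2.577 × 3959 ≈ 10201 mi, so the target fraction is f = 7500/10201 ≈ 0.735.
Interpolate at f ≈ 0.735 with slerp weights a = sin((1−f)δ)/sin δ ≈ 1.178, b = sin(fδ)/sin δ ≈ 1.771.
p = a·p₁ + b·p₂ ≈ (-0.163, 0.986, 0.041); φ = arcsin(p_z) ≈ 2.32°, λ = atan2(p_y, p_x) ≈ 99.40°.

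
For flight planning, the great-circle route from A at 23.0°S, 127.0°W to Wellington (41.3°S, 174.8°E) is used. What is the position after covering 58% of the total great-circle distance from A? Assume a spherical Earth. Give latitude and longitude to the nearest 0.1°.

≈ 37.2°S, 157.7°W

Convert each endpoint to a unit vector on the sphere (x = cos φ cos λ, y = cos φ sin λ, z = sin φ).
The central angle between the endpoints is δ = arccos(p₁·p₂) ≈ 0.899 rad (51.5°).
Interpolate at f = 0.58 with slerp weights a = sin((1−f)δ)/sin δ ≈ 0.471, b = sin(fδ)/sin δ ≈ 0.636.
p = a·p₁ + b·p₂ ≈ (-0.737, -0.303, -0.604); φ = arcsin(p_z) ≈ -37.16°, λ = atan2(p_y, p_x) ≈ -157.66°.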